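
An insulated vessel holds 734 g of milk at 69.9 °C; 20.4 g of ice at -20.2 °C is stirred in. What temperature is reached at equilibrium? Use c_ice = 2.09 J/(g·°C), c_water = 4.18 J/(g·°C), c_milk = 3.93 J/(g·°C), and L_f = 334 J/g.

T_f ≈ 65.3 °C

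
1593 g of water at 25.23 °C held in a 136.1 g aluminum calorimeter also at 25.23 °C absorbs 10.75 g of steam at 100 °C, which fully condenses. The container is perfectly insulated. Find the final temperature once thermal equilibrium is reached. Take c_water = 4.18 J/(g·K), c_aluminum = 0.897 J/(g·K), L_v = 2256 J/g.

T_f ≈ 29.3 °C

Heat gained plus heat lost sum to zero:
condense steam: −10.75×2256 = −24252
  condensate cools 100→T: 10.75×4.18×(T − 100) = 44.93(T − 100)
  water warms: 1593×4.18×(T − 25.23) = 6658.7(T − 25.23)
  aluminum cup: 136.1×0.897×(T − 25.23) = 122.08(T − 25.23)
6825.8 T = 24252 + 4493.5 + 171080 = 199826
T ≈ 29.28 °C, under the boiling point, so the assumption holds.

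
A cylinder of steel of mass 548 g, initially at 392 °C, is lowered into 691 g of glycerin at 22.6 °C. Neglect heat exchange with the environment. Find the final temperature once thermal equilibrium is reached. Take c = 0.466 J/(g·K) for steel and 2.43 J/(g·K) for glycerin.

|Q_steel| = |Q_glycerin|:
548×0.466×(392 − T) = 691×2.43×(T − 22.6)
255.37(392 − T) = 1679.1(T − 22.6)
1934.5 T = 138053  ⇒  T ≈ 71.36 °C

T_f ≈ 71.4 °C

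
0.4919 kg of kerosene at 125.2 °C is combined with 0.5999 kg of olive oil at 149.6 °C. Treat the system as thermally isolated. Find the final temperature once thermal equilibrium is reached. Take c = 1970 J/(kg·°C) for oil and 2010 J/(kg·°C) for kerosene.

Conservation of energy gives ΣQ = 0:
0.5999*1970*(T − 149.6) + 0.4919*2010*(T − 125.2) = 0
1181.8(T − 149.6) + 988.72(T − 125.2) = 0
(1181.8 + 988.72) T = 1181.8*149.6 + 988.72*125.2
T ≈ 138.49 °C

T_f ≈ 138.5 °C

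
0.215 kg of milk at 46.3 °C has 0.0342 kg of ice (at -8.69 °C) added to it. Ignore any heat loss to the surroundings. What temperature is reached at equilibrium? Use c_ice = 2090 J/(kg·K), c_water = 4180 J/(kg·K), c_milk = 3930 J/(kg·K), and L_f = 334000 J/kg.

Heat gained plus heat lost sum to zero:
ice -8.69→0 °C: 0.0342·2090·8.69 = 621.14; melt ice: 0.0342·334000 = 11423; warm the meltwater: 142.96 T; milk cools: 0.215·3930·(T − 46.3) = 844.95(T − 46.3)
987.91 T = 39121 − 12044 = 27077
T ≈ 27.41 °C — above 0 °C, consistent with complete melting.

T_f ≈ 27.4 °C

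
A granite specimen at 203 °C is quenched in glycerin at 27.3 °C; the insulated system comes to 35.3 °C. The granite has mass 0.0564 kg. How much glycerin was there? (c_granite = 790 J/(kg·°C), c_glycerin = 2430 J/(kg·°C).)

m ≈ 0.384 kg

Setting the total heat transfer to zero:
0.0564×790×(35.3 − 203) + m×2430×(35.3 − 27.3) = 0
19440 m = 7472
m = 7472/19440 ≈ 0.3844 kg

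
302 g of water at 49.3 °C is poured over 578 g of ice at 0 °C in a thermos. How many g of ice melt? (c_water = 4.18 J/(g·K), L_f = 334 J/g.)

Water can give up m c ΔT = 302·4.18·49.3 = 62234 J before reaching 0 °C.
Fully melting the ice requires m_ice L_f = 578·334 = 193052 J.
Since 62234 < 193052 J, not all the ice melts; equilibrium is at 0 °C.
m_melt = 62234 / L_f = 186.3 g.

m_melted ≈ 186 g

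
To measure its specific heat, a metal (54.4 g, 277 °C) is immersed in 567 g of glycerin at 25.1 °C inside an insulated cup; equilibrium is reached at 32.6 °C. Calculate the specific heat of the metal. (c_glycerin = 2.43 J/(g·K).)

c ≈ 0.777 J/(g·K)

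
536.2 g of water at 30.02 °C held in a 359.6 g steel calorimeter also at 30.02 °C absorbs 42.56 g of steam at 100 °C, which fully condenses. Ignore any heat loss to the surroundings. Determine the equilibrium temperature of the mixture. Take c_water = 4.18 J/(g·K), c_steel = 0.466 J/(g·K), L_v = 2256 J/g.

T_f ≈ 72.0 °C

Sum of m c ΔT and latent-heat terms is zero:
latent heat released on condensation: 42.56·2256 = 96015; condensed water 100 °C→T: 177.9(T − 100); original water: 2241.3(T − 30.02); steel cup: 359.6·0.466·(T − 30.02) = 167.57(T − 30.02)
2586.8 T = 96015 + 17790 + 72315 = 186120
T ≈ 71.95 °C, under the boiling point, so the assumption holds.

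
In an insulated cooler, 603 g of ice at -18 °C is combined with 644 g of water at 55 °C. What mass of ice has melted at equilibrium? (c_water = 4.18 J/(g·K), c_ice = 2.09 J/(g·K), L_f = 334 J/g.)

Water can give up m c ΔT = 644×4.18×55 = 148056 J before reaching 0 °C.
Of that, 603×2.09×18 = 22685 J goes to bring the ice to 0 °C, leaving 125371 J.
Fully melting the ice requires m_ice L_f = 603×334 = 201402 J.
125371 J < 201402 J, so only part of the ice melts and the system sits at 0 °C.
m_melted×334 = 125371  ⇒  m_melted ≈ 375.4 g.

m_melted ≈ 375 g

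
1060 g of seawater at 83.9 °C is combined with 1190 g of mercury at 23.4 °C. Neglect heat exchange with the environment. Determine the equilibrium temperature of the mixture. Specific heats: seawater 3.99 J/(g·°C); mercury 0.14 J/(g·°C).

Setting the total heat transfer to zero:
1060·3.99·(T − 83.9) + 1190·0.14·(T − 23.4) = 0
4229.4(T − 83.9) + 166.6(T − 23.4) = 0
4396 T = 358745
T = 358745 / 4396 = 81.6 °C

T_f ≈ 81.6 °C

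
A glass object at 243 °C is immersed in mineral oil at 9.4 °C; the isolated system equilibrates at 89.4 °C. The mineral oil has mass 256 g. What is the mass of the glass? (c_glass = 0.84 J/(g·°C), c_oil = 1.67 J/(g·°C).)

m ≈ 265 g

|Q_glass| = |Q_oil|:
m×0.84×(243 − 89.4) = 256×1.67×(89.4 − 9.4)
129.02 m = 34202  ⇒  m ≈ 265.1 g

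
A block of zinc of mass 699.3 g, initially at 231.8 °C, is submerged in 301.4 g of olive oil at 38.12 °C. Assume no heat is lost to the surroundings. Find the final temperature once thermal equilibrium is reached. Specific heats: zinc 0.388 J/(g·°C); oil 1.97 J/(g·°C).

T_f ≈ 98.9 °C

Heat gained plus heat lost sum to zero:
699.3·0.388·(T − 231.8) + 301.4·1.97·(T − 38.12) = 0
271.33(T − 231.8) + 593.76(T − 38.12) = 0
(271.33 + 593.76) T = 271.33·231.8 + 593.76·38.12
T ≈ 98.87 °C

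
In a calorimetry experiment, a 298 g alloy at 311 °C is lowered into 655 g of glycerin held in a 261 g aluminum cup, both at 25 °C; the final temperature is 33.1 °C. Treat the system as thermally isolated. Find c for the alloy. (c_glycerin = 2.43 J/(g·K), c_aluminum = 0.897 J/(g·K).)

c ≈ 0.179 J/(g·K)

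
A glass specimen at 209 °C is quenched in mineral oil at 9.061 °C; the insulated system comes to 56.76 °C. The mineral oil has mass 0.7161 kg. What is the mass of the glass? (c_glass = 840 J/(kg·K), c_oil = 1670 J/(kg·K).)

Taking heat into each body as positive, Σ m c ΔT = 0:
m×840×(56.76 − 209) + 0.7161×1670×(56.76 − 9.061) = 0
-127882 m = -57043
m = -57043/-127882 ≈ 0.4461 kg

m ≈ 0.446 kg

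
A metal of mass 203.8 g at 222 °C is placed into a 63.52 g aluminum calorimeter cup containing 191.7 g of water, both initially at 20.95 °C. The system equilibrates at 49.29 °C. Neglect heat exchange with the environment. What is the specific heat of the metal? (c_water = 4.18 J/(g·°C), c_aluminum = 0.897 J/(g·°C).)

c ≈ 0.691 J/(g·°C)

Setting the total heat transfer to zero:
203.8·c·(49.29 − 222) + 191.7·4.18·(49.29 − 20.95) + 63.52·0.897·(49.29 − 20.95) = 0
-35198 c = -24324
c = -24324/-35198 ≈ 0.691 J/(g·°C)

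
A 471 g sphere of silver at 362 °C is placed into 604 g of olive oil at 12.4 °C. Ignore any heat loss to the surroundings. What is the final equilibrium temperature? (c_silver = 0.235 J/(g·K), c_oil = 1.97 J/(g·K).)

T_f ≈ 42.2 °C

With ΣQ=0 the equilibrium temperature is the m·c-weighted mean:
T_f = (110.68×362 + 1189.9×12.4) / (110.68 + 1189.9)
    = 54822 / 1300.6 ≈ 42.15 °C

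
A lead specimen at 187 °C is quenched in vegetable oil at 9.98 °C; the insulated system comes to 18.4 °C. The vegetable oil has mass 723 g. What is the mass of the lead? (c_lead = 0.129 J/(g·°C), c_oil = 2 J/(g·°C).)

Energy conservation, ΣQ = 0:
m·0.129·(18.4 − 187) + 723·2·(18.4 − 9.98) = 0
-21.75 m = -12175
m = -12175/-21.75 ≈ 559.8 g

m ≈ 560 g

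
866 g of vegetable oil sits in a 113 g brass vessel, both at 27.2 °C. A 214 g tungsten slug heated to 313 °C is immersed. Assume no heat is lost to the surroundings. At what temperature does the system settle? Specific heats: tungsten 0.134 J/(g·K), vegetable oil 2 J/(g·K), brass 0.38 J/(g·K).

T_f ≈ 31.7 °C

Net heat exchanged in the isolated system is zero:
214*0.134*(T − 313) + 866*2*(T − 27.2) + 113*0.38*(T − 27.2) = 0
28.68(T − 313) + 1732(T − 27.2) + 42.94(T − 27.2) = 0
(28.68 + 1732 + 42.94) T = 28.68*313 + 1732*27.2 + 42.94*27.2
T = 57254 / 1803.6 = 31.7 °C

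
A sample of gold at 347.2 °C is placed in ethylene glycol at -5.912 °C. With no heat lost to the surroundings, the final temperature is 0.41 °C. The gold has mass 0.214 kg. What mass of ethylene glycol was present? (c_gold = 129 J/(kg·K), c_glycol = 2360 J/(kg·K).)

Let T be the final temperature. ΣQ_i = 0:
0.214·129·(0.41 − 347.2) + m·2360·(0.41 − (-5.912)) = 0
14920 m = 9573.5
m = 9573.5/14920 ≈ 0.6417 kg

m ≈ 0.642 kg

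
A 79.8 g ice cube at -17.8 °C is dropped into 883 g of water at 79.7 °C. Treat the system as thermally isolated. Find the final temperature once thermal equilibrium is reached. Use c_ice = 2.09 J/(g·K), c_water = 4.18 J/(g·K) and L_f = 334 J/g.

T_f ≈ 65.7 °C

Taking heat into each body as positive, Σ m c ΔT = 0:
warm ice to 0 °C: 79.8×2.09×(0 − (-17.8)) = 2968.7; fusion: m_ice L_f = 79.8×334 = 26653; meltwater 0→T: 79.8×4.18×T = 333.56 T; water: 3690.9(T − 79.7)
4024.5 T = 294168 − 29622 = 264546
T ≈ 65.73 °C (positive, so assuming full melt was valid).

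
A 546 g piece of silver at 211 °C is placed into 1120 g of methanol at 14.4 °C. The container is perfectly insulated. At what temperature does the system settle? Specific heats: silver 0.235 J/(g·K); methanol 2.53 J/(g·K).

Let T be the final temperature. ΣQ_i = 0:
546×0.235×(T − 211) + 1120×2.53×(T − 14.4) = 0
128.31(T − 211) + 2833.6(T − 14.4) = 0
2961.9 T = 67877
T = 67877/2961.9 ≈ 22.92 °C

T_f ≈ 22.9 °C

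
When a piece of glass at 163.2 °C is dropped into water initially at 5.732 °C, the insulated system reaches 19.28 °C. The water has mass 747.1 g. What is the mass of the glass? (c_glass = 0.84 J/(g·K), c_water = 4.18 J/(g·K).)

Heat lost by the glass = heat gained by the water:
m×0.84×(163.2 − 19.28) = 747.1×4.18×(19.28 − 5.732)
120.89 m = 42309  ⇒  m ≈ 350 g

m ≈ 350 g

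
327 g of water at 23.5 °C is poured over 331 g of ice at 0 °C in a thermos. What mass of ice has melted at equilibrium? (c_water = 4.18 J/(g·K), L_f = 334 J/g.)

m_melted ≈ 96.2 g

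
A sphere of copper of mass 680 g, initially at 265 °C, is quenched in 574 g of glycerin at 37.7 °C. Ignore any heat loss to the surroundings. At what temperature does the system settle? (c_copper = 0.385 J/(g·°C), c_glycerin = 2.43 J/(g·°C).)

T_f is the heat-capacity-weighted average of the initial temperatures:
T_f = (261.8*265 + 1394.8*37.7) / (261.8 + 1394.8)
    = 121962 / 1656.6 ≈ 73.62 °C

T_f ≈ 73.6 °C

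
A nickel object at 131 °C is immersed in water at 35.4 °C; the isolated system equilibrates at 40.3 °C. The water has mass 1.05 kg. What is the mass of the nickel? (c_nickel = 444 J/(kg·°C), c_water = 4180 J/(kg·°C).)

m ≈ 0.534 kg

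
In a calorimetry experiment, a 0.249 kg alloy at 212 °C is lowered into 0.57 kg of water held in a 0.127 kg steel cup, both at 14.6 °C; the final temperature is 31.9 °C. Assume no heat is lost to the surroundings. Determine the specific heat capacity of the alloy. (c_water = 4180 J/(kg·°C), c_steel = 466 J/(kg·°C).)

c ≈ 942 J/(kg·°C)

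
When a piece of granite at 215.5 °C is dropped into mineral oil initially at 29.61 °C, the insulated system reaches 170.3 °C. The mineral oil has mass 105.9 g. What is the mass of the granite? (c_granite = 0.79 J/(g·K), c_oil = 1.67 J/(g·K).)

m ≈ 697 g

Energy conservation, ΣQ = 0:
m×0.79×(170.3 − 215.5) + 105.9×1.67×(170.3 − 29.61) = 0
-35.71 m = -24881
m = -24881/-35.71 ≈ 696.8 g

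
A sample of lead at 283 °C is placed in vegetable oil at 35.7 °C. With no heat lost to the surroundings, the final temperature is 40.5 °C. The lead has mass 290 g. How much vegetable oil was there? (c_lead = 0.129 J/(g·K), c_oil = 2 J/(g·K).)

Heat lost by the lead = heat gained by the oil:
290·0.129·(283 − 40.5) = m·2·(40.5 − 35.7)
9.6 m = 9071.9  ⇒  m ≈ 945 g

m ≈ 945 g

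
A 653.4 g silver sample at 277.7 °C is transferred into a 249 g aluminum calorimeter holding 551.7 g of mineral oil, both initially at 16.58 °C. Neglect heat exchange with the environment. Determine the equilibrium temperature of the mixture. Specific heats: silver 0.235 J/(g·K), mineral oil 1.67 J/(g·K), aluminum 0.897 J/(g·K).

T_f ≈ 47.5 °C

With ΣQ=0 the equilibrium temperature is the m·c-weighted mean:
T_f = (153.55*277.7 + 921.34*16.58 + 223.35*16.58) / (153.55 + 921.34 + 223.35)
    = 61620 / 1298.2 ≈ 47.46 °C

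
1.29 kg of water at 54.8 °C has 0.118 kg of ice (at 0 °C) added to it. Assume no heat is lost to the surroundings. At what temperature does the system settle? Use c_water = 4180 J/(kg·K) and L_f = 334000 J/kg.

Net heat exchanged in the isolated system is zero:
fusion: m_ice L_f = 0.118×334000 = 39412
  warm the meltwater: 493.24 T
  water cools: 1.29×4180×(T − 54.8) = 5392.2(T − 54.8)
5885.4 T = 295493 − 39412 = 256081
T ≈ 43.51 °C (positive, so assuming full melt was valid).

T_f ≈ 43.5 °C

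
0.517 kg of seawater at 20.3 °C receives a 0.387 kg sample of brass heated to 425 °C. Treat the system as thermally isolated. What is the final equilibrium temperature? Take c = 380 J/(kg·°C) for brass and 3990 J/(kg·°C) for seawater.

With ΣQ=0 the equilibrium temperature is the m·c-weighted mean:
T_f = (147.06×425 + 2062.8×20.3) / (147.06 + 2062.8)
    = 104376 / 2209.9 ≈ 47.23 °C

T_f ≈ 47.2 °C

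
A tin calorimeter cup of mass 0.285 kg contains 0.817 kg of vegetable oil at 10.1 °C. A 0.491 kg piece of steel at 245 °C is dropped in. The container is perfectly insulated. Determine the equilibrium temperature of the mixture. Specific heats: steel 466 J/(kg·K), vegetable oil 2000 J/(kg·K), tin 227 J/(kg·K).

T_f ≈ 38.0 °C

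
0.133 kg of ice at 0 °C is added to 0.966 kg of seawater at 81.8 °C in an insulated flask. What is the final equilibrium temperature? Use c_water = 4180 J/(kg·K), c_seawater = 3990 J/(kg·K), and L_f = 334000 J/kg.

T_f ≈ 61.4 °C

Setting the total heat transfer to zero:
latent heat to melt: 0.133·334000 = 44422; warm the meltwater: 555.94 T; seawater: 3854.3(T − 81.8)
4410.3 T = 315285 − 44422 = 270863
T ≈ 61.42 °C. Since T > 0 °C, the all-ice-melts assumption holds.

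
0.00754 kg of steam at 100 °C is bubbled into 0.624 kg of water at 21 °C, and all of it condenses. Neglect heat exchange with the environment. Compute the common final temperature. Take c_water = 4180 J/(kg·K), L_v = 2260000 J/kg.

T_f ≈ 28.4 °C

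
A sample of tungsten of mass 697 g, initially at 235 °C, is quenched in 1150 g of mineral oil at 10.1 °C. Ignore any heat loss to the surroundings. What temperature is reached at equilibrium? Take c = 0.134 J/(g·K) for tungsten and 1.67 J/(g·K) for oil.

T_f ≈ 20.5 °C

Heat gained plus heat lost sum to zero:
697*0.134*(T − 235) + 1150*1.67*(T − 10.1) = 0
93.4(T − 235) + 1920.5(T − 10.1) = 0
2013.9 T = 41346
T = 41346/2013.9 ≈ 20.53 °C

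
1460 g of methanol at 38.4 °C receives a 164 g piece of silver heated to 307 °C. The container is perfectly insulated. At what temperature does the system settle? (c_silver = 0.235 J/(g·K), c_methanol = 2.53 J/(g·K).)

Heat gained plus heat lost sum to zero:
164*0.235*(T − 307) + 1460*2.53*(T − 38.4) = 0
3732.3 T = 153674
T = 153674/3732.3 ≈ 41.17 °C

T_f ≈ 41.2 °C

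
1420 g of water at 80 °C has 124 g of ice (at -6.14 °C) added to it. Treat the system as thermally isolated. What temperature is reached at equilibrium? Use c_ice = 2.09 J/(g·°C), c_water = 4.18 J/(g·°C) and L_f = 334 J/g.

T_f ≈ 66.9 °C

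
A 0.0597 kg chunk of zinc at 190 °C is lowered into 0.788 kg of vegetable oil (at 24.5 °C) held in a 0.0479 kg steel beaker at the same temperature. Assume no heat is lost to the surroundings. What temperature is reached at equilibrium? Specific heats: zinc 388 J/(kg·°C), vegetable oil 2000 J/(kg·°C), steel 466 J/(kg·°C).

T_f ≈ 26.9 °C

Net heat exchanged in the isolated system is zero:
0.0597·388·(T − 190) + 0.788·2000·(T − 24.5) + 0.0479·466·(T − 24.5) = 0
23.16(T − 190) + 1576(T − 24.5) + 22.32(T − 24.5) = 0
(23.16 + 1576 + 22.32) T = 23.16·190 + 1576·24.5 + 22.32·24.5
T ≈ 26.86 °C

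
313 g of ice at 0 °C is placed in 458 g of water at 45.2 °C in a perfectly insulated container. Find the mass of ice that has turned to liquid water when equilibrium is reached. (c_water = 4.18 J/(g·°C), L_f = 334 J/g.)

Cooling the water to 0 °C releases 458·4.18·45.2 = 86533 J.
To melt every bit of ice: 313·334 = 104542 J.
Since 86533 < 104542 J, not all the ice melts; equilibrium is at 0 °C.
Mass melted = 86533/334 ≈ 259.1 g.

m_melted ≈ 259 g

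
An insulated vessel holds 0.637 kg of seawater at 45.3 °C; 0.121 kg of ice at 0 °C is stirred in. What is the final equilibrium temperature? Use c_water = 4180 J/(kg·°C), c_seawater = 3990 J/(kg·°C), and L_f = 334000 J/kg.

Sum of m c ΔT and latent-heat terms is zero:
latent heat to melt: 0.121×334000 = 40414; meltwater 0→T: 0.121×4180×T = 505.78 T; seawater: 2541.6(T − 45.3)
3047.4 T = 115136 − 40414 = 74722
T ≈ 24.52 °C. Since T > 0 °C, the all-ice-melts assumption holds.

T_f ≈ 24.5 °C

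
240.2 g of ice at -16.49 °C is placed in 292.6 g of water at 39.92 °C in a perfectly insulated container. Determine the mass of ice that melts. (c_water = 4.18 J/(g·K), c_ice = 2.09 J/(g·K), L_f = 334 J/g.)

Cooling the water to 0 °C releases 292.6×4.18×39.92 = 48825 J.
Warming the ice to 0 °C takes 240.2×2.09×16.49 = 8278.3 J, leaving 40547 J for melting.
Melting all 240.2 g of ice would need 240.2×334 = 80227 J.
Since 40547 < 80227 J, not all the ice melts; equilibrium is at 0 °C.
m_melted×334 = 40547  ⇒  m_melted ≈ 121.4 g.

m_melted ≈ 121 g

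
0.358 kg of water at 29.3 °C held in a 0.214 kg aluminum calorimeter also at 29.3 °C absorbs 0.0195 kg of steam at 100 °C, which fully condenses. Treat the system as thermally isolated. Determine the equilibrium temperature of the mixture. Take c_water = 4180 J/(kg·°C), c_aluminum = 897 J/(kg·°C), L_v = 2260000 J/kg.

T_f ≈ 57.5 °C

Conservation of energy gives ΣQ = 0:
condense steam: −0.0195×2260000 = −44070; condensed water 100 °C→T: 81.51(T − 100); water warms: 0.358×4180×(T − 29.3) = 1496.4(T − 29.3); cup: 191.96(T − 29.3)
1769.9 T = 44070 + 8151 + 49470 = 101691
T ≈ 57.46 °C, under the boiling point, so the assumption holds.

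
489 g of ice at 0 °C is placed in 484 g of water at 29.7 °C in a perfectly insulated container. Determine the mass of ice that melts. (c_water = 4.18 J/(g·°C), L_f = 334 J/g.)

Water can give up m c ΔT = 484·4.18·29.7 = 60087 J before reaching 0 °C.
To melt every bit of ice: 489·334 = 163326 J.
Since 60087 < 163326 J, not all the ice melts; equilibrium is at 0 °C.
m_melted·334 = 60087  ⇒  m_melted ≈ 179.9 g.

m_melted ≈ 180 g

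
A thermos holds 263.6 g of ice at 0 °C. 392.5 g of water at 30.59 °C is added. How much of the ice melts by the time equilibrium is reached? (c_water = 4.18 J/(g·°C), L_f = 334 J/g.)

m_melted ≈ 150 g

Cooling the water to 0 °C releases 392.5·4.18·30.59 = 50187 J.
Fully melting the ice requires m_ice L_f = 263.6·334 = 88042 J.
That's not enough to melt it all — equilibrium is at 0 °C with ice remaining.
m_melt = 50187 / L_f = 150.3 g.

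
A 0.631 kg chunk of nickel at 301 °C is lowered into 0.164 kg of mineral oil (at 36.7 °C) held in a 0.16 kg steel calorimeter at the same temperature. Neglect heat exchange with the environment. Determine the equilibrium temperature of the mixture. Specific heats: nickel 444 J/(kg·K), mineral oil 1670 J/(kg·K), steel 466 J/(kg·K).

T_f = Σ m_i c_i T_i / Σ m_i c_i:
T_f = (280.16·301 + 273.88·36.7 + 74.56·36.7) / (280.16 + 273.88 + 74.56)
    = 97117 / 628.6 ≈ 154.50 °C

T_f ≈ 154.5 °C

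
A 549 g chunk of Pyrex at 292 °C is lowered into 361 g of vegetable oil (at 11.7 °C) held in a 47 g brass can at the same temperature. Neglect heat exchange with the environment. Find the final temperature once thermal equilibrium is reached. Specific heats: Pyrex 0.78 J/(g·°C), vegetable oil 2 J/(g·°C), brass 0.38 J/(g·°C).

Net heat exchanged in the isolated system is zero:
549×0.78×(T − 292) + 361×2×(T − 11.7) + 47×0.38×(T − 11.7) = 0
428.22(T − 292) + 722(T − 11.7) + 17.86(T − 11.7) = 0
1168.1 T = 133697
T = 133697/1168.1 ≈ 114.46 °C

T_f ≈ 114.5 °C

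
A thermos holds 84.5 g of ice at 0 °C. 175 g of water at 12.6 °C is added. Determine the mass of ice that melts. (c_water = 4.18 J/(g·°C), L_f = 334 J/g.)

m_melted ≈ 27.6 g

Water can give up m c ΔT = 175×4.18×12.6 = 9216.9 J before reaching 0 °C.
Melting all 84.5 g of ice would need 84.5×334 = 28223 J.
9216.9 J < 28223 J, so only part of the ice melts and the system sits at 0 °C.
m_melted×334 = 9216.9  ⇒  m_melted ≈ 27.6 g.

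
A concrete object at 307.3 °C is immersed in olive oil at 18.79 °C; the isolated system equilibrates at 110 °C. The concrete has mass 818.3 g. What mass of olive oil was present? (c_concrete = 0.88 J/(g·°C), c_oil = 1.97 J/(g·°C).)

Heat gained plus heat lost sum to zero:
818.3×0.88×(110 − 307.3) + m×1.97×(110 − 18.79) = 0
179.68 m = 142077
m = 142077/179.68 ≈ 790.7 g

m ≈ 791 g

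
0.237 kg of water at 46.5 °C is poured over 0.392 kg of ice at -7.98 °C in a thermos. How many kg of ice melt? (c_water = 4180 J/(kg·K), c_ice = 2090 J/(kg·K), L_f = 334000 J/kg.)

m_melted ≈ 0.118 kg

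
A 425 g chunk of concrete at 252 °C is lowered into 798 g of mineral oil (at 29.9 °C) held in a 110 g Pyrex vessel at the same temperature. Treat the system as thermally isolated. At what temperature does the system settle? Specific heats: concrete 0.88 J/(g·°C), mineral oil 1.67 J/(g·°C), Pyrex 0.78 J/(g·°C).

T_f = Σ m_i c_i T_i / Σ m_i c_i:
T_f = (374*252 + 1332.7*29.9 + 85.8*29.9) / (374 + 1332.7 + 85.8)
    = 136660 / 1792.5 ≈ 76.24 °C

T_f ≈ 76.2 °C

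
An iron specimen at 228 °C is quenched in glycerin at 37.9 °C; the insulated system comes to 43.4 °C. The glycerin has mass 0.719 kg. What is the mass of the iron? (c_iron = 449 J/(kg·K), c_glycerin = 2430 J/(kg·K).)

Let T be the final temperature. ΣQ_i = 0:
m·449·(43.4 − 228) + 0.719·2430·(43.4 − 37.9) = 0
-82885 m = -9609.4
m = -9609.4/-82885 ≈ 0.1159 kg

m ≈ 0.116 kg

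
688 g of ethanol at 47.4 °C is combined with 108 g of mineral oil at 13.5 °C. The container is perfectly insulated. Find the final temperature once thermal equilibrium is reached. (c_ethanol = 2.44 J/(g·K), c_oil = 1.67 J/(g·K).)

T_f ≈ 44.1 °C

With ΣQ=0 the equilibrium temperature is the m·c-weighted mean:
T_f = (1678.7·47.4 + 180.36·13.5) / (1678.7 + 180.36)
    = 82006 / 1859.1 ≈ 44.11 °C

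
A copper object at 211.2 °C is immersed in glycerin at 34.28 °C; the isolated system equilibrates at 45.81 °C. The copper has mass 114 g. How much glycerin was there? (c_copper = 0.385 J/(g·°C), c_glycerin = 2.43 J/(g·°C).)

Heat gained plus heat lost sum to zero:
114×0.385×(45.81 − 211.2) + m×2.43×(45.81 − 34.28) = 0
28.02 m = 7259
m = 7259/28.02 ≈ 259.1 g

m ≈ 259 g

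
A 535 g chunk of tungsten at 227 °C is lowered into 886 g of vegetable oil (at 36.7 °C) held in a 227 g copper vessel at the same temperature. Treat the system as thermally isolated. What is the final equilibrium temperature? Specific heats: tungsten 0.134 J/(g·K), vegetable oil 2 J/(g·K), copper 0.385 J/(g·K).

With ΣQ=0 the equilibrium temperature is the m·c-weighted mean:
T_f = (71.69·227 + 1772·36.7 + 87.39·36.7) / (71.69 + 1772 + 87.39)
    = 84513 / 1931.1 ≈ 43.76 °C

T_f ≈ 43.8 °C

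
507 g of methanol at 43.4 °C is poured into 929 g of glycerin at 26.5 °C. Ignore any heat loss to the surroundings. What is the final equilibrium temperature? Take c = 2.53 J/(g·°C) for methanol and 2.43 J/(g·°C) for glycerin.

T_f ≈ 32.6 °C

|Q_methanol| = |Q_glycerin|:
507×2.53×(43.4 − T) = 929×2.43×(T − 26.5)
1282.7(43.4 − T) = 2257.5(T − 26.5)
3540.2 T = 115493  ⇒  T ≈ 32.62 °C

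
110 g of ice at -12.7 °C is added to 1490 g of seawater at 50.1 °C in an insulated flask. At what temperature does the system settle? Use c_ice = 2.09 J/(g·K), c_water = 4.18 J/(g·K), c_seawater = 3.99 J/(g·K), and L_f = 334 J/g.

Energy conservation, ΣQ = 0:
ice -12.7→0 °C: 110·2.09·12.7 = 2919.7
  latent heat to melt: 110·334 = 36740
  warm the meltwater: 459.8 T
  seawater cools: 1490·3.99·(T − 50.1) = 5945.1(T − 50.1)
6404.9 T = 297850 − 39660 = 258190
T ≈ 40.31 °C — above 0 °C, consistent with complete melting.

T_f ≈ 40.3 °C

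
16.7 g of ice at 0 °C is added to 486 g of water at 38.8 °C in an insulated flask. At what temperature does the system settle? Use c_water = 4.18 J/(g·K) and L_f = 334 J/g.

Energy balance with sensible and latent terms:
melt ice: 16.7·334 = 5577.8
  meltwater 0→T: 16.7·4.18·T = 69.81 T
  water: 2031.5(T − 38.8)
2101.3 T = 78821 − 5577.8 = 73244
T ≈ 34.86 °C (positive, so assuming full melt was valid).

T_f ≈ 34.9 °C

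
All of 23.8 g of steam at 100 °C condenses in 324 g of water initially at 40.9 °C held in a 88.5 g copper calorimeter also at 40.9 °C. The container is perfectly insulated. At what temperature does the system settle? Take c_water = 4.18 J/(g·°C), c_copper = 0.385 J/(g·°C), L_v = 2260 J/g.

Heat gained plus heat lost sum to zero:
condense steam: −23.8·2260 = −53788
  condensate cools 100→T: 23.8·4.18·(T − 100) = 99.48(T − 100)
  original water: 1354.3(T − 40.9)
  cup: 34.07(T − 40.9)
1487.9 T = 53788 + 9948.4 + 56785 = 120522
T ≈ 81.00 °C (< 100 °C, so full condensation is consistent).

T_f ≈ 81.0 °C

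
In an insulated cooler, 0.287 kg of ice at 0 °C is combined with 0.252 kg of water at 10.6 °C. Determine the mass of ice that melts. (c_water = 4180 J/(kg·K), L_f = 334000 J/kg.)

m_melted ≈ 0.0334 kg

Water can give up m c ΔT = 0.252·4180·10.6 = 11166 J before reaching 0 °C.
To melt every bit of ice: 0.287·334000 = 95858 J.
11166 J < 95858 J, so only part of the ice melts and the system sits at 0 °C.
m_melt = 11166 / L_f = 0.03343 kg.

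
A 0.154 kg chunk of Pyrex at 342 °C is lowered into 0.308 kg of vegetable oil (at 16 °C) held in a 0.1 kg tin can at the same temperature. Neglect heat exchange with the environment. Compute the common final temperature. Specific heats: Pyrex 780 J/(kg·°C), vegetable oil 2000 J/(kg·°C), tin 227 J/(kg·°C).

T_f is the heat-capacity-weighted average of the initial temperatures:
T_f = (120.12×342 + 616×16 + 22.7×16) / (120.12 + 616 + 22.7)
    = 51300 / 758.82 ≈ 67.61 °C

T_f ≈ 67.6 °C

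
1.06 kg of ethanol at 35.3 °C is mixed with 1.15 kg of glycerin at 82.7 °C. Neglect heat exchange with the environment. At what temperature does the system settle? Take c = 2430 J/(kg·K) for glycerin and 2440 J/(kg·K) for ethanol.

Conservation of energy gives ΣQ = 0:
1.15·2430·(T − 82.7) + 1.06·2440·(T − 35.3) = 0
(2794.5 + 2586.4) T = 2794.5·82.7 + 2586.4·35.3
T = 322405/5380.9 ≈ 59.92 °C

T_f ≈ 59.9 °C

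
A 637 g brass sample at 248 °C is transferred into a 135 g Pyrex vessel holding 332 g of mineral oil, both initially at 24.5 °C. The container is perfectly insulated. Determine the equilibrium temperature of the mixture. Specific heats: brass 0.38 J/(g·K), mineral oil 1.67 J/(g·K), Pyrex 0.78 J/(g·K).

T_f ≈ 84.5 °C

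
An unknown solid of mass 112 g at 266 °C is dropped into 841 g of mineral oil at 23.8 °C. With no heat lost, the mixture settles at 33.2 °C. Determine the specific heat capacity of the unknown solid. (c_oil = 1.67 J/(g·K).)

c ≈ 0.506 J/(g·K)

m_s c (T_s − T_f) = m_oil c_oil (T_f − T_0):
112×c×(266 − 33.2) = 841×1.67×(33.2 − 23.8)
26074 c = 13202  ⇒  c ≈ 0.5063 J/(g·K)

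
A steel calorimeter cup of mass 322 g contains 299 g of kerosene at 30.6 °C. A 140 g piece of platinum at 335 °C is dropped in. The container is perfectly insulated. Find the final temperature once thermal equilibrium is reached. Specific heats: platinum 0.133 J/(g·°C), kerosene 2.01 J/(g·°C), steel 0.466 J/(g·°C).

Setting the total heat transfer to zero:
140*0.133*(T − 335) + 299*2.01*(T − 30.6) + 322*0.466*(T − 30.6) = 0
(18.62 + 600.99 + 150.05) T = 18.62*335 + 600.99*30.6 + 150.05*30.6
T = 29220/769.66 ≈ 37.96 °C

T_f ≈ 38.0 °C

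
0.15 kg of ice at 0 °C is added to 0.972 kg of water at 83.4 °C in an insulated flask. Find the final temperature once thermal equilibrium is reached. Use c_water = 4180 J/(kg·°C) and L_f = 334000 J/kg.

T_f ≈ 61.6 °C

Energy balance with sensible and latent terms:
melt ice: 0.15·334000 = 50100; meltwater 0→T: 0.15·4180·T = 627 T; water cools: 0.972·4180·(T − 83.4) = 4063(T − 83.4)
4690 T = 338851 − 50100 = 288751
T ≈ 61.57 °C. Since T > 0 °C, the all-ice-melts assumption holds.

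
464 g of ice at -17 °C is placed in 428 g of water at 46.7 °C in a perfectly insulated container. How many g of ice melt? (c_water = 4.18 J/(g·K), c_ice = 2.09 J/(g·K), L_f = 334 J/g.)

Cooling the water to 0 °C releases 428×4.18×46.7 = 83548 J.
Of that, 464×2.09×17 = 16486 J goes to bring the ice to 0 °C, leaving 67062 J.
To melt every bit of ice: 464×334 = 154976 J.
That's not enough to melt it all — equilibrium is at 0 °C with ice remaining.
Mass melted = 67062/334 ≈ 200.8 g.

m_melted ≈ 201 g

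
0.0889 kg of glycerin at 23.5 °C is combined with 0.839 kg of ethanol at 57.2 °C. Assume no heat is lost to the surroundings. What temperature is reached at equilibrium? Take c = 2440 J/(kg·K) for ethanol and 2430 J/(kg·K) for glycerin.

T_f ≈ 54.0 °C

Heat gained plus heat lost sum to zero:
0.839*2440*(T − 57.2) + 0.0889*2430*(T − 23.5) = 0
2047.2(T − 57.2) + 216.03(T − 23.5) = 0
2263.2 T = 122174
T = 122174 / 2263.2 = 54 °C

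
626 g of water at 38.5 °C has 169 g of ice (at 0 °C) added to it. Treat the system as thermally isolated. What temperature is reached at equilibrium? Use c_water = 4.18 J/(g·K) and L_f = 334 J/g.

Setting the total heat transfer to zero:
latent heat to melt: 169·334 = 56446; meltwater 0→T: 169·4.18·T = 706.42 T; water cools: 626·4.18·(T − 38.5) = 2616.7(T − 38.5)
3323.1 T = 100742 − 56446 = 44296
T ≈ 13.33 °C (positive, so assuming full melt was valid).

T_f ≈ 13.3 °C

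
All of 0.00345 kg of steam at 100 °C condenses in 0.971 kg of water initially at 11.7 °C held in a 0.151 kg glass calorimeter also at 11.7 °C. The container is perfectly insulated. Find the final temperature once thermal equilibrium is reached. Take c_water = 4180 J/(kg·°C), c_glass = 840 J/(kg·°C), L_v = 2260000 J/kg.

T_f ≈ 13.9 °C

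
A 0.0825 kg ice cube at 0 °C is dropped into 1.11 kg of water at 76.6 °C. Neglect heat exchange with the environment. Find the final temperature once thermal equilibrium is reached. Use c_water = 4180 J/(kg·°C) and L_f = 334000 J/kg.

T_f ≈ 65.8 °C

Energy balance with sensible and latent terms:
latent heat to melt: 0.0825·334000 = 27555
  meltwater 0→T: 0.0825·4180·T = 344.85 T
  water cools: 1.11·4180·(T − 76.6) = 4639.8(T − 76.6)
4984.7 T = 355409 − 27555 = 327854
T ≈ 65.77 °C (positive, so assuming full melt was valid).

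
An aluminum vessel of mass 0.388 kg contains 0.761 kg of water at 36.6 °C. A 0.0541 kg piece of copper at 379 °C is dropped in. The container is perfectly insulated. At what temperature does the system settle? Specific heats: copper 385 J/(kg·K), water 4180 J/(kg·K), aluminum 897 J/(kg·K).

Heat gained plus heat lost sum to zero:
0.0541×385×(T − 379) + 0.761×4180×(T − 36.6) + 0.388×897×(T − 36.6) = 0
20.83(T − 379) + 3181(T − 36.6) + 348.04(T − 36.6) = 0
3549.8 T = 137056
T = 137056 / 3549.8 = 38.6 °C

T_f ≈ 38.6 °C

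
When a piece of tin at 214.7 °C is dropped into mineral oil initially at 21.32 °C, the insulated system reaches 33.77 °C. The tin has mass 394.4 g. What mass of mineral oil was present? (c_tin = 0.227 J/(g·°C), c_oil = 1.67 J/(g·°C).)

Taking heat into each body as positive, Σ m c ΔT = 0:
394.4×0.227×(33.77 − 214.7) + m×1.67×(33.77 − 21.32) = 0
20.79 m = 16198
m = 16198/20.79 ≈ 779.1 g

m ≈ 779 g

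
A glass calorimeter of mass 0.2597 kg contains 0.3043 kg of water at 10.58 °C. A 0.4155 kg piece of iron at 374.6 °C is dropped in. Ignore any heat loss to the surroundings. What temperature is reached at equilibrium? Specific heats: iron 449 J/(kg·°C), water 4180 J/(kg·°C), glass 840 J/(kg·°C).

T_f is the heat-capacity-weighted average of the initial temperatures:
T_f = (186.56*374.6 + 1272*10.58 + 218.15*10.58) / (186.56 + 1272 + 218.15)
    = 85651 / 1676.7 ≈ 51.08 °C

T_f ≈ 51.1 °C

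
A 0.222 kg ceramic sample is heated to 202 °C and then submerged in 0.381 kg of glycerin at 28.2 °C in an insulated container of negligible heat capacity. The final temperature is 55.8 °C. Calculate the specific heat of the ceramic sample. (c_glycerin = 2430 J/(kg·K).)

c ≈ 787 J/(kg·K)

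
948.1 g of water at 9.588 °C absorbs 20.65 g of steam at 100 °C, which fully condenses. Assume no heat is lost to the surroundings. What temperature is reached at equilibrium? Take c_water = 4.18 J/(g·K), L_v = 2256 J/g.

T_f ≈ 23.0 °C

Taking heat into each body as positive, Σ m c ΔT = 0:
steam→water at 100 °C releases m L_v = 20.65·2256 = 46586; condensed water 100 °C→T: 86.32(T − 100); water warms: 948.1·4.18·(T − 9.588) = 3963.1(T − 9.588)
4049.4 T = 46586 + 8631.7 + 37998 = 93216
T ≈ 23.02 °C (< 100 °C, so full condensation is consistent).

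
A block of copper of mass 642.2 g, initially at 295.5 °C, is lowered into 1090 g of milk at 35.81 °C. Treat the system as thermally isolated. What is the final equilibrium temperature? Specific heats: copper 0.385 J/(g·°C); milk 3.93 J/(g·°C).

T_f ≈ 50.0 °C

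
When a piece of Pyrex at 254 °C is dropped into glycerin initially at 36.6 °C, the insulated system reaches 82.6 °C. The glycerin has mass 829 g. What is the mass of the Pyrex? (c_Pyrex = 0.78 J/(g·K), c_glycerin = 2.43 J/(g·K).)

m ≈ 693 g

Net heat exchanged in the isolated system is zero:
m·0.78·(82.6 − 254) + 829·2.43·(82.6 − 36.6) = 0
-133.69 m = -92666
m = -92666/-133.69 ≈ 693.1 g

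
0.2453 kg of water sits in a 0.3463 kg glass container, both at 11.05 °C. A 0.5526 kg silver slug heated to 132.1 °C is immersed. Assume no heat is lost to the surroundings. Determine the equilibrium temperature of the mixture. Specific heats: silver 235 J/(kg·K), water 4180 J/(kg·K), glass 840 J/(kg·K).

T_f ≈ 21.9 °C

Let T be the final temperature. ΣQ_i = 0:
0.5526*235*(T − 132.1) + 0.2453*4180*(T − 11.05) + 0.3463*840*(T − 11.05) = 0
129.86(T − 132.1) + 1025.4(T − 11.05) + 290.89(T − 11.05) = 0
(129.86 + 1025.4 + 290.89) T = 129.86*132.1 + 1025.4*11.05 + 290.89*11.05
T = 31699/1446.1 ≈ 21.92 °C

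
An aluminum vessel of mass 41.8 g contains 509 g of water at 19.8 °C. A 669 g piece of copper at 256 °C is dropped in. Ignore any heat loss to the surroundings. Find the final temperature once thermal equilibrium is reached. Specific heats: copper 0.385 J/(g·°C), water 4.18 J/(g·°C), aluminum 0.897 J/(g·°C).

T_f ≈ 44.9 °C

T_f = Σ m_i c_i T_i / Σ m_i c_i:
T_f = (257.56×256 + 2127.6×19.8 + 37.49×19.8) / (257.56 + 2127.6 + 37.49)
    = 108806 / 2422.7 ≈ 44.91 °C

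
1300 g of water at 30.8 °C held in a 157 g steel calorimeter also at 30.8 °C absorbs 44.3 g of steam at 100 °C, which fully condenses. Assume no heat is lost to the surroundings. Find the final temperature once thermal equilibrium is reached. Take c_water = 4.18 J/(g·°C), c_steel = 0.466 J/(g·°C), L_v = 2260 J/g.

T_f ≈ 50.6 °C

Conservation of energy gives ΣQ = 0:
steam→water at 100 °C releases m L_v = 44.3·2260 = 100118; condensed water 100 °C→T: 185.17(T − 100); original water: 5434(T − 30.8); steel cup: 157·0.466·(T − 30.8) = 73.16(T − 30.8)
5692.3 T = 100118 + 18517 + 169621 = 288256
T ≈ 50.64 °C, under the boiling point, so the assumption holds.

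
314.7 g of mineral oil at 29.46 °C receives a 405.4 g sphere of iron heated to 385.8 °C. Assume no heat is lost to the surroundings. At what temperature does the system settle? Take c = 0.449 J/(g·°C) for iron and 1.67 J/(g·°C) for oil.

T_f ≈ 121.1 °C

Setting the total heat transfer to zero:
405.4·0.449·(T − 385.8) + 314.7·1.67·(T − 29.46) = 0
707.57 T = 85708
T = 85708/707.57 ≈ 121.13 °C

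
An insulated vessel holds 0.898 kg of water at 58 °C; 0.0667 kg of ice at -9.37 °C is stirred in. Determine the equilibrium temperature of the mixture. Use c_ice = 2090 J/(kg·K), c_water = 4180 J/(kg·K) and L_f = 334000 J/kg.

T_f ≈ 48.1 °C

Energy conservation, ΣQ = 0:
ice -9.37→0 °C: 0.0667×2090×9.37 = 1306.2; melt ice: 0.0667×334000 = 22278; warm the meltwater: 278.81 T; water cools: 0.898×4180×(T − 58) = 3753.6(T − 58)
4032.4 T = 217711 − 23584 = 194127
T ≈ 48.14 °C — above 0 °C, consistent with complete melting.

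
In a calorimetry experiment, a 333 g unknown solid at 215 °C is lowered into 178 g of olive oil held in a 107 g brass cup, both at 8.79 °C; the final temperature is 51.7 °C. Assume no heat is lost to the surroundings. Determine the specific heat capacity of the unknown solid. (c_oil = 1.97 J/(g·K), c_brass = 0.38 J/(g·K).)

Setting the total heat transfer to zero:
333·c·(51.7 − 215) + 178·1.97·(51.7 − 8.79) + 107·0.38·(51.7 − 8.79) = 0
-54379 c = -16792
c = -16792/-54379 ≈ 0.3088 J/(g·K)

c ≈ 0.309 J/(g·K)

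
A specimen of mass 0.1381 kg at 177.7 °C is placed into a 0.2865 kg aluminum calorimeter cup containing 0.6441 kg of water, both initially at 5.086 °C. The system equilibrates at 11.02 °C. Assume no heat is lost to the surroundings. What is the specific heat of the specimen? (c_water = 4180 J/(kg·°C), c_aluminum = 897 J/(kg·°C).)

Conservation of energy gives ΣQ = 0:
0.1381×c×(11.02 − 177.7) + 0.6441×4180×(11.02 − 5.086) + 0.2865×897×(11.02 − 5.086) = 0
-23.02 c = -17501
c = -17501/-23.02 ≈ 760.3 J/(kg·°C)

c ≈ 760 J/(kg·°C)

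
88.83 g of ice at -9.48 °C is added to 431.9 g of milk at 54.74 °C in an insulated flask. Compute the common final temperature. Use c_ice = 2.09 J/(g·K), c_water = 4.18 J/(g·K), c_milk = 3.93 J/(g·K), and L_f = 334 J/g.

T_f ≈ 29.7 °C

Conservation of energy gives ΣQ = 0:
warm ice to 0 °C: 88.83×2.09×(0 − (-9.48)) = 1760
  fusion: m_ice L_f = 88.83×334 = 29669
  warm the meltwater: 371.31 T
  milk cools: 431.9×3.93×(T − 54.74) = 1697.4(T − 54.74)
2068.7 T = 92914 − 31429 = 61485
T ≈ 29.72 °C (positive, so assuming full melt was valid).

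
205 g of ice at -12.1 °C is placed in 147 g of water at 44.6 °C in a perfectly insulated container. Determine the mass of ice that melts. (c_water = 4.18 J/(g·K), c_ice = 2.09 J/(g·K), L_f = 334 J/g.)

Water can give up m c ΔT = 147×4.18×44.6 = 27405 J before reaching 0 °C.
Warming the ice to 0 °C takes 205×2.09×12.1 = 5184.2 J, leaving 22221 J for melting.
Melting all 205 g of ice would need 205×334 = 68470 J.
That's not enough to melt it all — equilibrium is at 0 °C with ice remaining.
m_melt = 22221 / L_f = 66.53 g.

m_melted ≈ 66.5 g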